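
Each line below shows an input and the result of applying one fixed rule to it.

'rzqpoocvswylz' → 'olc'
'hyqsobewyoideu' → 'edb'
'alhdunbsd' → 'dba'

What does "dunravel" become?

Rule — sort the characters into reverse alphabetical order, then keep only the last 3 characters.
For "dunravel", step one produces "vurnleda"; step two turns that into "eda".

eda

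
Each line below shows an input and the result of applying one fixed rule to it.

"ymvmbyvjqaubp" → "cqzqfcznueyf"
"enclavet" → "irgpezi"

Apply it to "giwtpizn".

Looking at the pairs, the operation is to shift every letter 4 places forward in the alphabet (wrapping around), then delete the last character.
Working it through for "giwtpizn": intermediate "kmaxtmdr", final "kmaxtmd".

kmaxtmd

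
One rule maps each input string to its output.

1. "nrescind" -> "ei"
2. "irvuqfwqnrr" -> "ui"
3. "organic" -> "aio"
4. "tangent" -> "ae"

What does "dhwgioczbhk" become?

io

Rule — move the first character to the end, then keep only the vowels.
On "dhwgioczbhk" that produces "io".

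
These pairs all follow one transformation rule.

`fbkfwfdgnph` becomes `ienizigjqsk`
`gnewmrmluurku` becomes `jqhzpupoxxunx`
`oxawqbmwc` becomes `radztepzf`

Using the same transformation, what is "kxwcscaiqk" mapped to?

nazfvfdltn

Rule — shift every letter 3 places forward in the alphabet (wrapping around).
For "kxwcscaiqk" the result is "nazfvfdltn".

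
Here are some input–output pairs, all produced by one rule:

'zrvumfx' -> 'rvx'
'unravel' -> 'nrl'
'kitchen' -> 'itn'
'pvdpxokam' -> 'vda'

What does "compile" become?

The pattern: swap each adjacent pair of characters (1↔2, 3↔4, ...), then keep one character in every 3, starting at position 1 (positions 1st, 4th, 7th, ...).
So "compile" becomes "ome".

ome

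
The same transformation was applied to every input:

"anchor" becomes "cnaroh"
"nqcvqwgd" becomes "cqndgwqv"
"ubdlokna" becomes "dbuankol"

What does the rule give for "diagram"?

What's happening: reverse the string, then move the last 3 characters to the front (rotate right by 3).
Working it through for "diagram": intermediate "margaid", final "aidmarg".

aidmarg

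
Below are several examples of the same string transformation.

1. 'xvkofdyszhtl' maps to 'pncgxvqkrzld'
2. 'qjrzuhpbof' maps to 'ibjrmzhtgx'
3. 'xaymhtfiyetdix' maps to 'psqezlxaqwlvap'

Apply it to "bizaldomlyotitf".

Each output is the input with this applied: shift every letter 8 places backward in the alphabet (wrapping around).
On "bizaldomlyotitf" that produces "tarsdvgedqglalx".

tarsdvgedqglalx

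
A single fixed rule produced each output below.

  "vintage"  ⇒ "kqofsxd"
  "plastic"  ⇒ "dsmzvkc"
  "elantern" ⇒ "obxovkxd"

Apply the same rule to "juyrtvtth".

In each case the input is transformed by: shift every letter 10 places forward in the alphabet (wrapping around), then move the last 3 characters to the front (rotate right by 3).
Working it through for "juyrtvtth": intermediate "teibdfddr", final "ddrteibdf".

ddrteibdf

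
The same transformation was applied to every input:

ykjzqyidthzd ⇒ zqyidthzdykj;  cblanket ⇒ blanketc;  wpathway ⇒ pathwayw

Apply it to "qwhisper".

whisperq

What's happening: move the last 3 characters to the front (rotate right by 3), then swap the front and back halves of the string.
"qwhisper" → "perqwhis" → "whisperq".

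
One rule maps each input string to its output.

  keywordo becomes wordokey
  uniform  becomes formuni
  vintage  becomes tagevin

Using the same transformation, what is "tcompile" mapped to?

mpiletco

What's happening: move the first 3 characters to the end (rotate left by 3).
On "tcompile" that produces "mpiletco".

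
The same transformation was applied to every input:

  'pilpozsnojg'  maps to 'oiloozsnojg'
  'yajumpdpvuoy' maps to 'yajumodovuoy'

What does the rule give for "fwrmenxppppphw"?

The rule is to replace every "p" with "o".
Doing the same to "fwrmenxppppphw": "fwrmenxooooohw".

fwrmenxooooohw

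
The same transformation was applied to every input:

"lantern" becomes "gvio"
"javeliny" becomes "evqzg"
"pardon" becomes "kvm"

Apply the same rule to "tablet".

The rule is to delete the last 3 characters, then shift every letter 5 places backward in the alphabet (wrapping around).
On "tablet": the first step gives "tab", and the second then gives "ovw".

ovw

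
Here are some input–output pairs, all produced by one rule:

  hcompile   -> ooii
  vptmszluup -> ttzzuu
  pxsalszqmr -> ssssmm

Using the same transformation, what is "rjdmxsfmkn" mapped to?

In each case the input is transformed by: keep one character in every 3, starting at position 3 (positions 3rd, 6th, 9th, ...), then double every character.
Applying that to "rjdmxsfmkn" gives "ddsskk".

ddsskk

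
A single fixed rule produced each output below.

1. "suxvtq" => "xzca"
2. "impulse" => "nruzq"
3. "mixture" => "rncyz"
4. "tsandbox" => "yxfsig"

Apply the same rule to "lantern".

The rule is to shift every letter 5 places forward in the alphabet (wrapping around), then delete the last 2 characters.
For "lantern", step one produces "qfsyjws"; step two turns that into "qfsyj".

qfsyj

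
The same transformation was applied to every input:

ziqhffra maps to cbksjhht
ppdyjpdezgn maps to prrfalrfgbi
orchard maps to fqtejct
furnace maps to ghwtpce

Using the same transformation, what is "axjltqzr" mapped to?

tczlnvsb

In each case the input is transformed by: shift every letter 2 places forward in the alphabet (wrapping around), then move the last character to the front.
"axjltqzr" → "tczlnvsb".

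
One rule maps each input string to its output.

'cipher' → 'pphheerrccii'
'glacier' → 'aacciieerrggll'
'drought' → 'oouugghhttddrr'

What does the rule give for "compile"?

mmppiilleeccoo

What's happening: move the first 2 characters to the end (rotate left by 2), then double every character.
On "compile": the first step gives "mpileco", and the second then gives "mmppiilleeccoo".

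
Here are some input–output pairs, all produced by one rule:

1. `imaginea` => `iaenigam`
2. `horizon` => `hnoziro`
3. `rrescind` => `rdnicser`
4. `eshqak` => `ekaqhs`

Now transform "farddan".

The transformation: reverse the string, then move the last character to the front.
Working it through for "farddan": intermediate "naddraf", final "fnaddra".

fnaddra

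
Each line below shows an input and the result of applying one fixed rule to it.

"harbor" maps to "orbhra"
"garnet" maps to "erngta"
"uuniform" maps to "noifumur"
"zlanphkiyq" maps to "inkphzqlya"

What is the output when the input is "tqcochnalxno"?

olcahntoqncx

Each output is the input with this applied: take characters alternately from the front and the back (1st, last, 2nd, 2nd-last, ...), then swap the front and back halves of the string.
Doing the same to "tqcochnalxno": "olcahntoqncx".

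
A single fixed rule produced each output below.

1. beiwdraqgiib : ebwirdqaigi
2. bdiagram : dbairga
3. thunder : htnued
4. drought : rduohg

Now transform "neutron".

entuor

Each output is the input with this applied: delete the last character, then swap each adjacent pair of characters (1↔2, 3↔4, ...).
Starting from "neutron": after the first operation, "neutro"; after the second, "entuor".
(Check on "thunder": → "thunde" → "htnued" ✓)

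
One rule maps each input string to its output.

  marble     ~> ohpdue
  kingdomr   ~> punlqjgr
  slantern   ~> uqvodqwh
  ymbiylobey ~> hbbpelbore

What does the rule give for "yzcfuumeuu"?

In each case the input is transformed by: shift every letter 3 places forward in the alphabet (wrapping around), then move the last 2 characters to the front (rotate right by 2).
For "yzcfuumeuu", step one produces "bcfixxphxx"; step two turns that into "xxbcfixxph".

xxbcfixxph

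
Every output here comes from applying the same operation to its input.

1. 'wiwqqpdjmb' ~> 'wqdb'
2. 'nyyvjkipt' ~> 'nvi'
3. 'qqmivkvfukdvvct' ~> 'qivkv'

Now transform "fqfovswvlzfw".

What's happening: keep one character in every 3, starting at position 1 (positions 1st, 4th, 7th, ...).
Applying that to "fqfovswvlzfw" gives "fowz".

fowz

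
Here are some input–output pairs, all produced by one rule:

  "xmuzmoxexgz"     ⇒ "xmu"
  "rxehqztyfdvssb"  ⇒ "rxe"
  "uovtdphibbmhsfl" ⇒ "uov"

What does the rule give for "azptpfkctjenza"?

Looking at the pairs, the operation is to keep only the first 3 characters.
"azptpfkctjenza" → "azp".

azp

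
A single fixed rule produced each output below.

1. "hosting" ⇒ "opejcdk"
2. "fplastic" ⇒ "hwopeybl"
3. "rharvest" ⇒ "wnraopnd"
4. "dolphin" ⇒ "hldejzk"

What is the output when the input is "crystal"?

uopwhyn

Each output is the input with this applied: shift every letter 4 places backward in the alphabet (wrapping around), then move the first 2 characters to the end (rotate left by 2).
Working it through for "crystal": intermediate "ynuopwh", final "uopwhyn".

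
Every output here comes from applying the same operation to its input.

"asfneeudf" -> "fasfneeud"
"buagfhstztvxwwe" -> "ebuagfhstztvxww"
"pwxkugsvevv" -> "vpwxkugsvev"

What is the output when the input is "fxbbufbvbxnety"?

Looking at the pairs, the operation is to move the last character to the front.
For "fxbbufbvbxnety" the result is "yfxbbufbvbxnet".

yfxbbufbvbxnet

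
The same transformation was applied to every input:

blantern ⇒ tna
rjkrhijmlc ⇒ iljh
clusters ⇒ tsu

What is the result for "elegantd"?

Looking at the pairs, the operation is to swap the front and back halves of the string, then keep one character in every 3, starting at position 1 (positions 1st, 4th, 7th, ...).
Working it through for "elegantd": intermediate "antdeleg", final "ade".

ade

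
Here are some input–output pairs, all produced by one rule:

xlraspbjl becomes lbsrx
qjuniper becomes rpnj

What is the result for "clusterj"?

jesl

Rule — reverse the string, then keep every other character starting from the first (positions 1st, 3rd, 5th, ...).
For "clusterj", step one produces "jretsulc"; step two turns that into "jesl".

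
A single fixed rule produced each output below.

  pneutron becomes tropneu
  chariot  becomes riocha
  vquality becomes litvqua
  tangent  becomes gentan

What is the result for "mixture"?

turmix

Rule — delete the last character, then move the last 3 characters to the front (rotate right by 3).
"mixture" → "turmix".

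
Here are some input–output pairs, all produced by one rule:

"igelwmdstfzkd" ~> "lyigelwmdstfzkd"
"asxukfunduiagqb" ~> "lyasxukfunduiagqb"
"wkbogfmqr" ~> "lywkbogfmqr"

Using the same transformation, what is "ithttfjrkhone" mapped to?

lyithttfjrkhone

Rule — prepend "ly".
So "ithttfjrkhone" becomes "lyithttfjrkhone".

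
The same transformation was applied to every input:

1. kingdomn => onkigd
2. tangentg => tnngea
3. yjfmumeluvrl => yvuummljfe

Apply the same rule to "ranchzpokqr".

zrponkhca

Looking at the pairs, the operation is to delete the last 2 characters, then sort the characters into reverse alphabetical order.
Working it through for "ranchzpokqr": intermediate "ranchzpok", final "zrponkhca".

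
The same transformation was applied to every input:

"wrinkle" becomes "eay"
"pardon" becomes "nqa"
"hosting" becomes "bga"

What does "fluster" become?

The transformation: shift every letter 13 places forward in the alphabet (wrapping around) — i.e. ROT13, then keep every other character starting from the second (positions 2nd, 4th, 6th, ...).
Working it through for "fluster": intermediate "syhfgre", final "yfr".

yfr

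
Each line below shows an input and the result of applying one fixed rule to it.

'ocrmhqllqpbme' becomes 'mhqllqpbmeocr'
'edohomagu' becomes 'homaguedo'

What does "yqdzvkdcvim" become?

What's happening: move the first 3 characters to the end (rotate left by 3).
On "yqdzvkdcvim" that produces "zvkdcvimyqd".

zvkdcvimyqd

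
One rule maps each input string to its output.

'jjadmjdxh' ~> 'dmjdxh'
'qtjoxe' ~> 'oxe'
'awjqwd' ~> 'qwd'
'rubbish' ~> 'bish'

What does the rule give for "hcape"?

pe

Looking at the pairs, the operation is to delete the first 3 characters.
On "hcape" that produces "pe".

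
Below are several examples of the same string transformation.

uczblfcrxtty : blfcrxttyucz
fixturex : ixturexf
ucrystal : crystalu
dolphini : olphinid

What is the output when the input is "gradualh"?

radualhg

The transformation: swap the front and back halves of the string, then move the last 3 characters to the front (rotate right by 3).
Applying that to "gradualh" gives "radualhg".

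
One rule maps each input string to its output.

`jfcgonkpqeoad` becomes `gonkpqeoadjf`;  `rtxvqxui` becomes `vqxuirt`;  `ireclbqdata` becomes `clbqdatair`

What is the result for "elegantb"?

gantbel

Rule — move the first 2 characters to the end (rotate left by 2), then delete the first character.
Applying both steps to "elegantb": "egantbel", then "gantbel".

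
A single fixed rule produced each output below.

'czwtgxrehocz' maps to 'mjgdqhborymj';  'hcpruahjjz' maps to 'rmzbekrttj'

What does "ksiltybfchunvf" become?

ucsvdilpmrexfp

The rule is to shift every letter 10 places forward in the alphabet (wrapping around).
So "ksiltybfchunvf" becomes "ucsvdilpmrexfp".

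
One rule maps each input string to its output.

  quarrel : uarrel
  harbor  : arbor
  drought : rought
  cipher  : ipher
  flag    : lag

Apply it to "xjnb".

The transformation: delete the first character.
For "xjnb" the result is "jnb".

jnb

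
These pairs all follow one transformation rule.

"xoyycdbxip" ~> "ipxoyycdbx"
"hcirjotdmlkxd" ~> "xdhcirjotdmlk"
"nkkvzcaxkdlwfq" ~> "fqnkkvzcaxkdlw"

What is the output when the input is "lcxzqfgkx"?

kxlcxzqfg

Looking at the pairs, the operation is to move the last 2 characters to the front (rotate right by 2).
For "lcxzqfgkx" the result is "kxlcxzqfg".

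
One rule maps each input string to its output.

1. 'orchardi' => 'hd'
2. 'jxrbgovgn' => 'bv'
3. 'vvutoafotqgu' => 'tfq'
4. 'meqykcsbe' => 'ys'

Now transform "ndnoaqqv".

oq

The rule is to delete the first character, then keep one character in every 3, starting at position 3 (positions 3rd, 6th, 9th, ...).
"ndnoaqqv" → "dnoaqqv" → "oq".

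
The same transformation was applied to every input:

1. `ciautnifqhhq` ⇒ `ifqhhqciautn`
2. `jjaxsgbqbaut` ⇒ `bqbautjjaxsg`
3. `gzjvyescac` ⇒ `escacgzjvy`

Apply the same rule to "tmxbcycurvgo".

curvgotmxbcy

Rule — swap the front and back halves of the string.
For "tmxbcycurvgo" the result is "curvgotmxbcy".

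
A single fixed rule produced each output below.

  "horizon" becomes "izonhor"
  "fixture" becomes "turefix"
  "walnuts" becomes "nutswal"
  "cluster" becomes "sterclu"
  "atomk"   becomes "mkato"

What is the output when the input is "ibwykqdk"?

What's happening: move the first 3 characters to the end (rotate left by 3).
"ibwykqdk" → "ykqdkibw".

ykqdkibw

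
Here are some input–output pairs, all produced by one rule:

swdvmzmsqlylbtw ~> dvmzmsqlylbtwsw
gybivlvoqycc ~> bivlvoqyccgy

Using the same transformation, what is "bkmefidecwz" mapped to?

The rule is to move the first 2 characters to the end (rotate left by 2).
For "bkmefidecwz" the result is "mefidecwzbk".

mefidecwzbk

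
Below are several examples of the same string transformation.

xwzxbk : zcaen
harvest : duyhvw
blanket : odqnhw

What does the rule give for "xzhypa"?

What's happening: delete the first character, then shift every letter 3 places forward in the alphabet (wrapping around).
Working it through for "xzhypa": intermediate "zhypa", final "ckbsd".

ckbsd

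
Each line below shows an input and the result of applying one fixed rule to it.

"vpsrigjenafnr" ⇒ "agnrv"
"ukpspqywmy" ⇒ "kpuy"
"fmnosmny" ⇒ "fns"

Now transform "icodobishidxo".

The pattern: sort the characters into alphabetical order, then keep one character in every 3, starting at position 1 (positions 1st, 4th, 7th, ...).
For "icodobishidxo", step one produces "bcddhiiiooosx"; step two turns that into "bdiox".

bdiox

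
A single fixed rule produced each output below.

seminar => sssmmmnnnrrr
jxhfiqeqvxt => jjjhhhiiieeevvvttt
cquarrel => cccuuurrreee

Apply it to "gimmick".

The transformation: keep every other character starting from the first (positions 1st, 3rd, 5th, ...), then repeat every character 3 times.
Doing the same to "gimmick": "gggmmmiiikkk".
(Check on "jxhfiqeqvxt": → "jhievt" → "jjjhhhiiieeevvvttt" ✓)

gggmmmiiikkk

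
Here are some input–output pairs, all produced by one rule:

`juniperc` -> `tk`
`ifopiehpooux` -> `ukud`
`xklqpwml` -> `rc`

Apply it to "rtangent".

Looking at the pairs, the operation is to shift every letter 6 places forward in the alphabet (wrapping around), then keep one character in every 3, starting at position 3 (positions 3rd, 6th, 9th, ...).
For "rtangent", step one produces "xzgtmktz"; step two turns that into "gk".

gk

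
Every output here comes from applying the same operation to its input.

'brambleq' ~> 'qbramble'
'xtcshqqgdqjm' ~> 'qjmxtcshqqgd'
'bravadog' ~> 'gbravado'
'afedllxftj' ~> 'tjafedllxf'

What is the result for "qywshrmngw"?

What's happening: swap the front and back halves of the string, then move the first 3 characters to the end (rotate left by 3).
Applying both steps to "qywshrmngw": "rmngwqywsh", then "gwqywshrmn".

gwqywshrmn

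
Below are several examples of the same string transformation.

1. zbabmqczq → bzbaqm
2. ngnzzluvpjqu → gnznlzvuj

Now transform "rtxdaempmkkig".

trdxeapmkm

The pattern: swap each adjacent pair of characters (1↔2, 3↔4, ...), then delete the last 3 characters.
For "rtxdaempmkkig", step one produces "trdxeapmkmikg"; step two turns that into "trdxeapmkm".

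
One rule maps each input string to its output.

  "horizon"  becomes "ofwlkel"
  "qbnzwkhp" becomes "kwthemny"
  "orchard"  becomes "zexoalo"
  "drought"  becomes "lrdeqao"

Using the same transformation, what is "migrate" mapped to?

The transformation: move the first 2 characters to the end (rotate left by 2), then shift every letter 3 places backward in the alphabet (wrapping around).
Working it through for "migrate": intermediate "gratemi", final "doxqbjf".

doxqbjf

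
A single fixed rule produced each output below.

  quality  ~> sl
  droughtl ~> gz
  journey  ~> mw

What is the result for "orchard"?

uj

Rule — shift every letter 8 places backward in the alphabet (wrapping around), then keep one character in every 3, starting at position 3 (positions 3rd, 6th, 9th, ...).
Applying both steps to "orchard": "gjuzsjv", then "uj".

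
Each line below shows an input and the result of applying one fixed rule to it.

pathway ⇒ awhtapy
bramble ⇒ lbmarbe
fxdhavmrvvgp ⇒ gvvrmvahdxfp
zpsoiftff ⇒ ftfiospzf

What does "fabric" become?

irbafc

Rule — reverse the string, then move the first character to the end.
For "fabric" the result is "irbafc".
(Check on "fxdhavmrvvgp": → "pgvvrmvahdxf" → "gvvrmvahdxfp" ✓)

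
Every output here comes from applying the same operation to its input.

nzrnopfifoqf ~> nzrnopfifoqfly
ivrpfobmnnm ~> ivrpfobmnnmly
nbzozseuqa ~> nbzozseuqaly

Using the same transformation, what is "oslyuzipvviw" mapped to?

The rule is to append "ly".
"oslyuzipvviw" → "oslyuzipvviwly".

oslyuzipvviwly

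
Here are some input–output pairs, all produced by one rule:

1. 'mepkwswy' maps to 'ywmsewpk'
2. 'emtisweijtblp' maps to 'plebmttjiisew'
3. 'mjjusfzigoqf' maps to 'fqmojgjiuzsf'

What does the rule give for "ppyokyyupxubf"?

fbpupxypoukyy

The transformation: move the last character to the front, then take characters alternately from the front and the back (1st, last, 2nd, 2nd-last, ...).
Working it through for "ppyokyyupxubf": intermediate "fppyokyyupxub", final "fbpupxypoukyy".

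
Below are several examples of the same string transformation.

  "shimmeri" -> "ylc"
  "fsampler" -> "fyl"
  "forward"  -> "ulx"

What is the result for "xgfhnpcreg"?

In each case the input is transformed by: shift every letter 6 places backward in the alphabet (wrapping around), then keep only the last 3 characters.
Working it through for "xgfhnpcreg": intermediate "razbhjwlya", final "lya".

lya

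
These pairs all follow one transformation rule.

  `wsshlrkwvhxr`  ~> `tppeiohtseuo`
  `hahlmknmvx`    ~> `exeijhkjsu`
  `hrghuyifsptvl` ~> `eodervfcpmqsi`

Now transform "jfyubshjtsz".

gcvrypegqpw

Rule — shift every letter 3 places backward in the alphabet (wrapping around).
For "jfyubshjtsz" the result is "gcvrypegqpw".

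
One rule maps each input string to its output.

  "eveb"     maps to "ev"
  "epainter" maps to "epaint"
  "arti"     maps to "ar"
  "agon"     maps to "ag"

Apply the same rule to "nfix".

The pattern: delete the last 2 characters.
So "nfix" becomes "nf".

nf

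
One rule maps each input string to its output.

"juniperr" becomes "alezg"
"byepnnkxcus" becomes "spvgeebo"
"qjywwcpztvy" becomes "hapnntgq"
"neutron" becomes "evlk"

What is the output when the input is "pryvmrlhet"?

The rule is to shift every letter 9 places backward in the alphabet (wrapping around), then delete the last 3 characters.
Working it through for "pryvmrlhet": intermediate "gipmdicyvk", final "gipmdic".
(Check on "byepnnkxcus": → "spvgeebotlj" → "spvgeebo" ✓)

gipmdic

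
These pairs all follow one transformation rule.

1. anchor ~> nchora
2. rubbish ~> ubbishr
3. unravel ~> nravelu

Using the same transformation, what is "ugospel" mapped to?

Rule — move the first character to the end.
On "ugospel" that produces "gospelu".

gospelu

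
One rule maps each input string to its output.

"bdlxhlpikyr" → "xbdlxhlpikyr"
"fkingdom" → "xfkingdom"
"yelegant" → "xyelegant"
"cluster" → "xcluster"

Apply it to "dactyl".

xdactyl

The transformation: prepend "x".
On "dactyl" that produces "xdactyl".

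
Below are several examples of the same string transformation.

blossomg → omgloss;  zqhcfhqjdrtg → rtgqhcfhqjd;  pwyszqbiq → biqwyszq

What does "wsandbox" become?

boxsand

The rule is to delete the first character, then move the last 3 characters to the front (rotate right by 3).
For "wsandbox", step one produces "sandbox"; step two turns that into "boxsand".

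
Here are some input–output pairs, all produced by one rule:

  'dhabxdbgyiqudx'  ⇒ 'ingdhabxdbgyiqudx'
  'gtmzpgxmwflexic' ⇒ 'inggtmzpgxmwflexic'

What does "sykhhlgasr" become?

Rule — prepend "ing".
So "sykhhlgasr" becomes "ingsykhhlgasr".

ingsykhhlgasr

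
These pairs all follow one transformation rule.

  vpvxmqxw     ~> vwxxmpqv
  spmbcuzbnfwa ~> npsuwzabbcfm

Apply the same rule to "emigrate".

The rule is to sort the characters into alphabetical order, then swap the front and back halves of the string.
"emigrate" → "aeegimrt" → "imrtaeeg".

imrtaeeg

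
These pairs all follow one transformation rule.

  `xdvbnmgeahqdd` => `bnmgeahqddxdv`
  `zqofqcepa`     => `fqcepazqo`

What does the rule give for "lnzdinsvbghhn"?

dinsvbghhnlnz

In each case the input is transformed by: move the first 3 characters to the end (rotate left by 3).
Doing the same to "lnzdinsvbghhn": "dinsvbghhnlnz".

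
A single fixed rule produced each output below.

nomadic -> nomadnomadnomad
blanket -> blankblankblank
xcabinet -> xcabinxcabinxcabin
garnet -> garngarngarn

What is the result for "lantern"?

In each case the input is transformed by: delete the last 2 characters, then write the whole string 3 times in a row.
"lantern" → "lante" → "lantelantelante".
(Check on "nomadic": → "nomad" → "nomadnomadnomad" ✓)

lantelantelante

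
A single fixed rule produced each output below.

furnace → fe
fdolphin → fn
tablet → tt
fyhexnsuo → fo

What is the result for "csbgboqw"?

cw

Looking at the pairs, the operation is to take characters alternately from the front and the back (1st, last, 2nd, 2nd-last, ...), then keep only the first 2 characters.
On "csbgboqw": the first step gives "cwsqbogb", and the second then gives "cw".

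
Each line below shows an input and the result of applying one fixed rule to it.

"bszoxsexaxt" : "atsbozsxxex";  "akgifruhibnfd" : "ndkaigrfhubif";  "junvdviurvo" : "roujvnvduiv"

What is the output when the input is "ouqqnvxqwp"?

pwuoqqvnqx

The pattern: swap each adjacent pair of characters (1↔2, 3↔4, ...), then move the last 2 characters to the front (rotate right by 2).
So "ouqqnvxqwp" becomes "pwuoqqvnqx".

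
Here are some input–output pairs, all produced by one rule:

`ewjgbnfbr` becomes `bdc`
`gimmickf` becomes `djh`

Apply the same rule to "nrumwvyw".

kjv

What's happening: shift every letter 3 places backward in the alphabet (wrapping around), then keep one character in every 3, starting at position 1 (positions 1st, 4th, 7th, ...).
On "nrumwvyw" that produces "kjv".
(Check on "gimmickf": → "dfjjfzhc" → "djh" ✓)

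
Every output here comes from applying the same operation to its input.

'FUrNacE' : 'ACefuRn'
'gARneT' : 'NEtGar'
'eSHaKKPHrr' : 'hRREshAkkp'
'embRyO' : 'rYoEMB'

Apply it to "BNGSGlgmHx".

The pattern: move the last 3 characters to the front (rotate right by 3), then flip the case of every letter.
On "BNGSGlgmHx" that produces "MhXbngsgLG".
(Check on "embRyO": → "RyOemb" → "rYoEMB" ✓)

MhXbngsgLG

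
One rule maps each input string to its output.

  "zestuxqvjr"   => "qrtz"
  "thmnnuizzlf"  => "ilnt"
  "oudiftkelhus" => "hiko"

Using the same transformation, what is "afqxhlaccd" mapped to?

aadx

Looking at the pairs, the operation is to keep one character in every 3, starting at position 1 (positions 1st, 4th, 7th, ...), then sort the characters into alphabetical order.
For "afqxhlaccd", step one produces "axad"; step two turns that into "aadx".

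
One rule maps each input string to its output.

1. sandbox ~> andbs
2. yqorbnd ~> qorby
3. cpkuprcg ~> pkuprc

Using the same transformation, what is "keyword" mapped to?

Rule — delete the last 2 characters, then move the first character to the end.
For "keyword" the result is "eywok".

eywok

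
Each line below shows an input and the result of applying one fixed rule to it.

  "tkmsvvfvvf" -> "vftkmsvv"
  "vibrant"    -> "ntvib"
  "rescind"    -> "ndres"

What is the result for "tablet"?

What's happening: move the last 2 characters to the front (rotate right by 2), then delete the last 2 characters.
On "tablet": the first step gives "ettabl", and the second then gives "etta".

etta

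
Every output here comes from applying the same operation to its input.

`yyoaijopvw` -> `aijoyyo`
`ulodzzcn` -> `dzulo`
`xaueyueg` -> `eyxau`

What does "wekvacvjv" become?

vacwek

The pattern: delete the last 3 characters, then move the first 3 characters to the end (rotate left by 3).
For "wekvacvjv" the result is "vacwek".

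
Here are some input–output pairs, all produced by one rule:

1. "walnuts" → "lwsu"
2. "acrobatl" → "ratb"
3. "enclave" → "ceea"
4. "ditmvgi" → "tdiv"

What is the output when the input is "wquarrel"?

The transformation: keep every other character starting from the first (positions 1st, 3rd, 5th, ...), then swap each adjacent pair of characters (1↔2, 3↔4, ...).
"wquarrel" → "wure" → "uwer".
(Check on "acrobatl": → "arbt" → "ratb" ✓)

uwer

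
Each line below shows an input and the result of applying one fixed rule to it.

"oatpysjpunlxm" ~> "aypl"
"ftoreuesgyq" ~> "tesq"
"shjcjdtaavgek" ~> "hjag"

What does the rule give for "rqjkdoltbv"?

The rule is to keep one character in every 3, starting at position 2 (positions 2nd, 5th, 8th, ...).
Applying that to "rqjkdoltbv" gives "qdt".

qdt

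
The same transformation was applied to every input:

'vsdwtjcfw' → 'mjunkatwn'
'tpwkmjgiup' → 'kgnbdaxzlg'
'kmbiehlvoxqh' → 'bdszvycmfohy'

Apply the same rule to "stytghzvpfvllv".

jkpkxyqmgwmccm

The rule is to shift every letter 9 places backward in the alphabet (wrapping around).
Doing the same to "stytghzvpfvllv": "jkpkxyqmgwmccm".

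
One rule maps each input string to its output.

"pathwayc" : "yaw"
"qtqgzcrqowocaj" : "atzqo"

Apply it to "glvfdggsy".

sld

Each output is the input with this applied: move the last 2 characters to the front (rotate right by 2), then keep one character in every 3, starting at position 1 (positions 1st, 4th, 7th, ...).
"glvfdggsy" → "sld".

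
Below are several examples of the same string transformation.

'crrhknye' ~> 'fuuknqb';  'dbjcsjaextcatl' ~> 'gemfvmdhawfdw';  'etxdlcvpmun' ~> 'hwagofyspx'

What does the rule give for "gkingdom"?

jnlqjgr

Rule — shift every letter 3 places forward in the alphabet (wrapping around), then delete the last character.
For "gkingdom", step one produces "jnlqjgrp"; step two turns that into "jnlqjgr".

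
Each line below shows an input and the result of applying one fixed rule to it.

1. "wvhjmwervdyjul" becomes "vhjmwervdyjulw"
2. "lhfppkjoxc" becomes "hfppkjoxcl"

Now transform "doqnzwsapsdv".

The rule is to move the first character to the end.
Applying that to "doqnzwsapsdv" gives "oqnzwsapsdvd".

oqnzwsapsdvd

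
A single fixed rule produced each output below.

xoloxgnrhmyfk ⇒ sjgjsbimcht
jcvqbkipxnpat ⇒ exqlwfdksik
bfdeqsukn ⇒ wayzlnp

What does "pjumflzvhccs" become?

What's happening: delete the last 2 characters, then shift every letter 5 places backward in the alphabet (wrapping around).
Starting from "pjumflzvhccs": after the first operation, "pjumflzvhc"; after the second, "kephaguqcx".

kephaguqcx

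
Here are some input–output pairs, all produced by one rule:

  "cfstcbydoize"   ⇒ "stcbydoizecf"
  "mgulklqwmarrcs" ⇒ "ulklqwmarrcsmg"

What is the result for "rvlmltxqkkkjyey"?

The rule is to move the first 2 characters to the end (rotate left by 2).
For "rvlmltxqkkkjyey" the result is "lmltxqkkkjyeyrv".

lmltxqkkkjyeyrv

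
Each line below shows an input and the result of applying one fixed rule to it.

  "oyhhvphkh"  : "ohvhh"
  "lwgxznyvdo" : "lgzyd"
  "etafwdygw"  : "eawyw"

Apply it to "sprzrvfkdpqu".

The rule is to keep every other character starting from the first (positions 1st, 3rd, 5th, ...).
Applying that to "sprzrvfkdpqu" gives "srrfdq".

srrfdq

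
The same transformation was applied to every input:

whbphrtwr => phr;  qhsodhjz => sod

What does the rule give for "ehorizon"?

Looking at the pairs, the operation is to move the last 3 characters to the front (rotate right by 3), then keep only the last 3 characters.
Starting from "ehorizon": after the first operation, "zonehori"; after the second, "ori".

ori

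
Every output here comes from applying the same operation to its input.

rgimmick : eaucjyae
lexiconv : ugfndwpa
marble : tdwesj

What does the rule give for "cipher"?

zwjuah

Looking at the pairs, the operation is to shift every letter 8 places backward in the alphabet (wrapping around), then swap the front and back halves of the string.
For "cipher", step one produces "uahzwj"; step two turns that into "zwjuah".
(Check on "lexiconv": → "dwpaugfn" → "ugfndwpa" ✓)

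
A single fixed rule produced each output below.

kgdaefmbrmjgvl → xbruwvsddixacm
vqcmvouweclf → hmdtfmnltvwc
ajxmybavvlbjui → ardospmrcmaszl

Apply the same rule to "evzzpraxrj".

Rule — shift every letter 9 places backward in the alphabet (wrapping around), then swap each adjacent pair of characters (1↔2, 3↔4, ...).
Applying both steps to "evzzpraxrj": "vmqqgiroia", then "mvqqigorai".
(Check on "ajxmybavvlbjui": → "raodpsrmmcsalz" → "ardospmrcmaszl" ✓)

mvqqigorai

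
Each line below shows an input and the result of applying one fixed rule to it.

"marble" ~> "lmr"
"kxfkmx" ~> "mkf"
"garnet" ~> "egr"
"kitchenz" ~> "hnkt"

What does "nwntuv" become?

unn

The transformation: move the first 3 characters to the end (rotate left by 3), then keep every other character starting from the second (positions 2nd, 4th, 6th, ...).
Starting from "nwntuv": after the first operation, "tuvnwn"; after the second, "unn".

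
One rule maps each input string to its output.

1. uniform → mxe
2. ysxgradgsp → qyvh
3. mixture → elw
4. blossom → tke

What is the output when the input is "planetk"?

hfc

The rule is to keep one character in every 3, starting at position 1 (positions 1st, 4th, 7th, ...), then shift every letter 8 places backward in the alphabet (wrapping around).
For "planetk", step one produces "pnk"; step two turns that into "hfc".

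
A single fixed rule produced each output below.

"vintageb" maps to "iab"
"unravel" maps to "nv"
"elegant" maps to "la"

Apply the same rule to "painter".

at

Rule — keep one character in every 3, starting at position 2 (positions 2nd, 5th, 8th, ...).
Doing the same to "painter": "at".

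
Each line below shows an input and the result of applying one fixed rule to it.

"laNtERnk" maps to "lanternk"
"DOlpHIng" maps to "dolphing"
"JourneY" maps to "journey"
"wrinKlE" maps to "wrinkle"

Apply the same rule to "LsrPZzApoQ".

What's happening: convert every letter to lowercase.
So "LsrPZzApoQ" becomes "lsrpzzapoq".

lsrpzzapoq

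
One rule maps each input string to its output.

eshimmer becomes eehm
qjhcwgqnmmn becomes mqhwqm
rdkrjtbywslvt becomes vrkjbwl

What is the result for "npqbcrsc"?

The rule is to move the last 2 characters to the front (rotate right by 2), then keep every other character starting from the first (positions 1st, 3rd, 5th, ...).
Starting from "npqbcrsc": after the first operation, "scnpqbcr"; after the second, "snqc".

snqc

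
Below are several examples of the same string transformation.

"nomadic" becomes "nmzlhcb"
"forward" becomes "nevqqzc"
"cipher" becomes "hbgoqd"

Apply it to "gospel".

In each case the input is transformed by: swap each adjacent pair of characters (1↔2, 3↔4, ...), then shift every letter 1 place backward in the alphabet (wrapping around).
For "gospel", step one produces "ogpsle"; step two turns that into "nforkd".

nforkd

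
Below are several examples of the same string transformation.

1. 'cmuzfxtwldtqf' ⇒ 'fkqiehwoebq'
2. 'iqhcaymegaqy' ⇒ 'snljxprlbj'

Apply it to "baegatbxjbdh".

Looking at the pairs, the operation is to delete the first 2 characters, then shift every letter 11 places forward in the alphabet (wrapping around).
Doing the same to "baegatbxjbdh": "prlemiumos".

prlemiumos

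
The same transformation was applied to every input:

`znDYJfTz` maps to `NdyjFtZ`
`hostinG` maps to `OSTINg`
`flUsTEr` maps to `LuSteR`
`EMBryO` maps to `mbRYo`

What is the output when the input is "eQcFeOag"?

qCfEoAG

The pattern: delete the first character, then flip the case of every letter.
"eQcFeOag" → "QcFeOag" → "qCfEoAG".
(Check on "flUsTEr": → "lUsTEr" → "LuSteR" ✓)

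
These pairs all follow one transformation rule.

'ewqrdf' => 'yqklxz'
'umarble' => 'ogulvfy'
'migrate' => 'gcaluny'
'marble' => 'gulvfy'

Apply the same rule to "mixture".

In each case the input is transformed by: shift every letter 6 places backward in the alphabet (wrapping around).
Doing the same to "mixture": "gcrnoly".

gcrnoly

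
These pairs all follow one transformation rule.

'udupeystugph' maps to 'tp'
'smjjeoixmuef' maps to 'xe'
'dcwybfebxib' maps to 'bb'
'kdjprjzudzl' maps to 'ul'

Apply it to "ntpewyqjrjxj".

In each case the input is transformed by: keep one character in every 3, starting at position 2 (positions 2nd, 5th, 8th, ...), then delete the first 2 characters.
"ntpewyqjrjxj" → "jx".
(Check on "kdjprjzudzl": → "drul" → "ul" ✓)

jx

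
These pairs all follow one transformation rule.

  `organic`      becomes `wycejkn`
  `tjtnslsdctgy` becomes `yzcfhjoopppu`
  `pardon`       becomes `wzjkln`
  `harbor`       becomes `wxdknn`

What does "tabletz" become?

The transformation: sort the characters into alphabetical order, then shift every letter 4 places backward in the alphabet (wrapping around).
Applying both steps to "tabletz": "abelttz", then "wxahppv".

wxahppv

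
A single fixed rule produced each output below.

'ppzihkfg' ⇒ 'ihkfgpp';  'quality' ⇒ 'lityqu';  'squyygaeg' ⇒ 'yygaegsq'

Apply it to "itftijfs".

tijfsit

Looking at the pairs, the operation is to move the first 3 characters to the end (rotate left by 3), then delete the last character.
On "itftijfs": the first step gives "tijfsitf", and the second then gives "tijfsit".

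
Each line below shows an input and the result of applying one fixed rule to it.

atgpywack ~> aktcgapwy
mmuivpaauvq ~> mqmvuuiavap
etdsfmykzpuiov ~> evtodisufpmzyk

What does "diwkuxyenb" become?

The rule is to take characters alternately from the front and the back (1st, last, 2nd, 2nd-last, ...).
On "diwkuxyenb" that produces "dbinwekyux".

dbinwekyux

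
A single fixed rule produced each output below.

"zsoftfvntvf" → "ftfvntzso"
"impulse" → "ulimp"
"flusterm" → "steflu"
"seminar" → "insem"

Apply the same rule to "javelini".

What's happening: delete the last 2 characters, then move the first 3 characters to the end (rotate left by 3).
Applying both steps to "javelini": "javeli", then "elijav".

elijav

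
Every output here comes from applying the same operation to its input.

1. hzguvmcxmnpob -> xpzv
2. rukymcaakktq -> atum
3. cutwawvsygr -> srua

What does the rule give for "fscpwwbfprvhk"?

In each case the input is transformed by: keep one character in every 3, starting at position 2 (positions 2nd, 5th, 8th, ...), then move the last 2 characters to the front (rotate right by 2).
On "fscpwwbfprvhk": the first step gives "swfv", and the second then gives "fvsw".

fvsw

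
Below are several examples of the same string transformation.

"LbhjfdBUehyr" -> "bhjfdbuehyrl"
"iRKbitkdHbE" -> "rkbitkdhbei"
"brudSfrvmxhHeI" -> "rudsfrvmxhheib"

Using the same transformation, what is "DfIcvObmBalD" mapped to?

ficvobmbaldd

What's happening: move the first character to the end, then convert every letter to lowercase.
For "DfIcvObmBalD", step one produces "fIcvObmBalDD"; step two turns that into "ficvobmbaldd".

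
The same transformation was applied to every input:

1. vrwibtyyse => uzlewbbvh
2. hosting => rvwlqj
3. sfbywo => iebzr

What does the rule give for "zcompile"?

In each case the input is transformed by: delete the first character, then shift every letter 3 places forward in the alphabet (wrapping around).
On "zcompile": the first step gives "compile", and the second then gives "frpsloh".

frpsloh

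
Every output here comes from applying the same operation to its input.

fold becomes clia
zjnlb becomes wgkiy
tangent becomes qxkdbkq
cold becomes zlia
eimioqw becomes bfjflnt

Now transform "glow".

dilt

What's happening: shift every letter 3 places backward in the alphabet (wrapping around).
Doing the same to "glow": "dilt".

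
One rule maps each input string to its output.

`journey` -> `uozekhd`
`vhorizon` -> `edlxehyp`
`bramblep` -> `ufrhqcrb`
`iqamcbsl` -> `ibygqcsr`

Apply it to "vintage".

wulydjq

In each case the input is transformed by: shift every letter 10 places backward in the alphabet (wrapping around), then move the last 2 characters to the front (rotate right by 2).
Working it through for "vintage": intermediate "lydjqwu", final "wulydjq".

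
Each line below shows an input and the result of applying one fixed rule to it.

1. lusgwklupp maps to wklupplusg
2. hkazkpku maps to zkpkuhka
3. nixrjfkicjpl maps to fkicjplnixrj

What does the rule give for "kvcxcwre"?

The pattern: swap the front and back halves of the string, then move the last character to the front.
Working it through for "kvcxcwre": intermediate "cwrekvcx", final "xcwrekvc".
(Check on "lusgwklupp": → "klupplusgw" → "wklupplusg" ✓)

xcwrekvc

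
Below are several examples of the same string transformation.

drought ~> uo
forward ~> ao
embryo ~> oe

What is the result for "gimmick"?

Looking at the pairs, the operation is to move the first 3 characters to the end (rotate left by 3), then keep only the vowels.
Applying both steps to "gimmick": "mickgim", then "ii".
(Check on "drought": → "ughtdro" → "uo" ✓)

ii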